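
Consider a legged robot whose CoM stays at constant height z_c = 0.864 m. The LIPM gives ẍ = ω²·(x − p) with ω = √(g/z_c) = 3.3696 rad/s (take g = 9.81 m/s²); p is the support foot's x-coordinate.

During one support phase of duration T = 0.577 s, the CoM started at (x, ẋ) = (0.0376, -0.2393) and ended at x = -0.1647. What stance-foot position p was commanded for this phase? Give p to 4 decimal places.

ωT = 3.3696·0.577 = 1.944259; cosh(ωT) = 3.565773, sinh(ωT) = 3.422680
x(T) = p + (x₀−p)·cosh(ωT) + (ẋ₀/ω)·sinh(ωT) ⇒ p·(1 − cosh) = x(T) − x₀·cosh − (ẋ₀/ω)·sinh
numerator   = -0.1647 − (0.0376)·3.565773 − (-0.2393/3.3696)·3.422680 = -0.055703
denominator = 1 − 3.565773 = -2.565773
p = -0.055703 / -2.565773 = 0.0217

p = 0.0217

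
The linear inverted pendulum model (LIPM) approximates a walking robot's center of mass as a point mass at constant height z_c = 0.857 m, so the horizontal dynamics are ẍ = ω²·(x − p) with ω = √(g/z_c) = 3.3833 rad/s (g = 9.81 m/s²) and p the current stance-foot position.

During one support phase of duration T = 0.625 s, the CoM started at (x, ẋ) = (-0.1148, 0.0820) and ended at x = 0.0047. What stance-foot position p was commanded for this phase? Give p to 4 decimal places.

ωT = 3.3833·0.625 = 2.114562; cosh(ωT) = 4.203323, sinh(ωT) = 4.082637
x(T) = p + (x₀−p)·cosh(ωT) + (ẋ₀/ω)·sinh(ωT) ⇒ p·(1 − cosh) = x(T) − x₀·cosh − (ẋ₀/ω)·sinh
numerator   = 0.0047 − (-0.1148)·4.203323 − (0.0820/3.3833)·4.082637 = 0.388292
denominator = 1 − 4.203323 = -3.203323
p = 0.388292 / -3.203323 = -0.1212

p = -0.1212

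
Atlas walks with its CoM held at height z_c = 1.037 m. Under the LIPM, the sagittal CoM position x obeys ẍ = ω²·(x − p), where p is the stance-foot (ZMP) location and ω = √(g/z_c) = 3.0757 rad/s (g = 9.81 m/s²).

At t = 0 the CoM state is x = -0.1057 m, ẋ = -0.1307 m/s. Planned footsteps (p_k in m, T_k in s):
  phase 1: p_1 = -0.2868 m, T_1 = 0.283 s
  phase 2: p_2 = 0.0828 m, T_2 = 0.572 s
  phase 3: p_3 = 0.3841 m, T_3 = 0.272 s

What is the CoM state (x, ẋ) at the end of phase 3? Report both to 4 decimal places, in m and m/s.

x = -0.2981, ẋ = -1.6336

phase 1: p=-0.2868, T=0.283, ωT=0.870423, cosh=1.403348, sinh=0.984573; start (x,ẋ)=(-0.105700, -0.130700) → end (x,ẋ)=(-0.074493, 0.364999)
phase 2: p=0.0828, T=0.572, ωT=1.759300, cosh=2.990269, sinh=2.818104; start (x,ẋ)=(-0.074493, 0.364999) → end (x,ẋ)=(-0.053118, -0.271911)
phase 3: p=0.3841, T=0.272, ωT=0.836590, cosh=1.370834, sinh=0.937649; start (x,ẋ)=(-0.053118, -0.271911) → end (x,ẋ)=(-0.298147, -1.633648)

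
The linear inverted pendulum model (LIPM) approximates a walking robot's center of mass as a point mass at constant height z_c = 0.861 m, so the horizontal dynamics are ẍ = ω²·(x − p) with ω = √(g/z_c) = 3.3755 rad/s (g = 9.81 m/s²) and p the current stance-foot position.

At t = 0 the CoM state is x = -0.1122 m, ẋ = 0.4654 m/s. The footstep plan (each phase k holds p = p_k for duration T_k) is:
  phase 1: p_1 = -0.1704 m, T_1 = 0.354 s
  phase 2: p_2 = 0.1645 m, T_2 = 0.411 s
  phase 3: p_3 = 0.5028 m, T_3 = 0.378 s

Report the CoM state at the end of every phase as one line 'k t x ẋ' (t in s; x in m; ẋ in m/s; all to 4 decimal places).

1 0.3540 0.1414 1.1339
2 0.7650 0.7459 2.2652
3 1.1430 2.0804 5.7286

phase 1: p=-0.1704, T=0.354, ωT=1.194927, cosh=1.803021, sinh=1.500295; start (x,ẋ)=(-0.112200, 0.465400) → end (x,ẋ)=(0.141390, 1.133865)
phase 2: p=0.1645, T=0.411, ωT=1.387331, cosh=2.126944, sinh=1.877203; start (x,ẋ)=(0.141390, 1.133865) → end (x,ẋ)=(0.745919, 2.265234)
phase 3: p=0.5028, T=0.378, ωT=1.275939, cosh=1.930616, sinh=1.651447; start (x,ẋ)=(0.745919, 2.265234) → end (x,ẋ)=(2.080424, 5.728553)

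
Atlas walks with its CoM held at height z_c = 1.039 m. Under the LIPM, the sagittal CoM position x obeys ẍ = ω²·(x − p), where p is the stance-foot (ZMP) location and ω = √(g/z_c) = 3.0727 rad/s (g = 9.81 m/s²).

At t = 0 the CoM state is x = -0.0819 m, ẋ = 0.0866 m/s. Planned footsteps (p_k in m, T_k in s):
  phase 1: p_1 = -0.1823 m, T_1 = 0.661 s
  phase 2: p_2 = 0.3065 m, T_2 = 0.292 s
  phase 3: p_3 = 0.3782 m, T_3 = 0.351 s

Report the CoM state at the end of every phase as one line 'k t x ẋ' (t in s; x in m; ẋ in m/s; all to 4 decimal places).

phase 1: p=-0.1823, T=0.661, ωT=2.031055, cosh=3.876659, sinh=3.745462; start (x,ẋ)=(-0.081900, 0.086600) → end (x,ẋ)=(0.312477, 1.491190)
phase 2: p=0.3065, T=0.292, ωT=0.897228, cosh=1.430247, sinh=1.022549; start (x,ẋ)=(0.312477, 1.491190) → end (x,ẋ)=(0.811295, 2.151551)
phase 3: p=0.3782, T=0.351, ωT=1.078518, cosh=1.640209, sinh=1.300109; start (x,ẋ)=(0.811295, 2.151551) → end (x,ẋ)=(1.998923, 5.259141)

1 0.6610 0.3125 1.4912
2 0.9530 0.8113 2.1516
3 1.3040 1.9989 5.2591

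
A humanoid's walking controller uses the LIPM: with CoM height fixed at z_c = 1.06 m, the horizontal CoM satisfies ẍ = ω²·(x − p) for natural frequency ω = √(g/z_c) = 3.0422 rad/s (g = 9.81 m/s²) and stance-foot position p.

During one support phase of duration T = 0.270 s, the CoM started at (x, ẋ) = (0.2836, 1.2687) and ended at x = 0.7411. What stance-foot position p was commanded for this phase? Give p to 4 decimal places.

ωT = 3.0422·0.270 = 0.821394; cosh(ωT) = 1.356743, sinh(ωT) = 0.916925
x(T) = p + (x₀−p)·cosh(ωT) + (ẋ₀/ω)·sinh(ωT) ⇒ p·(1 − cosh) = x(T) − x₀·cosh − (ẋ₀/ω)·sinh
numerator   = 0.7411 − (0.2836)·1.356743 − (1.2687/3.0422)·0.916925 = -0.026061
denominator = 1 − 1.356743 = -0.356743
p = -0.026061 / -0.356743 = 0.0731

p = 0.0731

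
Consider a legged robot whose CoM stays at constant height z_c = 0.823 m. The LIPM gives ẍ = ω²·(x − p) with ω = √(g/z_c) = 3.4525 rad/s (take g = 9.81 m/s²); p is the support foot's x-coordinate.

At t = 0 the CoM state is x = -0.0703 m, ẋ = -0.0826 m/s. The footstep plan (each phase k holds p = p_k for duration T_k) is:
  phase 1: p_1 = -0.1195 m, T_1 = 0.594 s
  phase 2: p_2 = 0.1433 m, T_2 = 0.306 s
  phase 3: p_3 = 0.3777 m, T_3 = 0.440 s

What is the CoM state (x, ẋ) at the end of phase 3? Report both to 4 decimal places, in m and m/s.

phase 1: p=-0.1195, T=0.594, ωT=2.050785, cosh=3.951318, sinh=3.822684; start (x,ẋ)=(-0.070300, -0.082600) → end (x,ẋ)=(-0.016552, 0.322954)
phase 2: p=0.1433, T=0.306, ωT=1.056465, cosh=1.611934, sinh=1.264251; start (x,ẋ)=(-0.016552, 0.322954) → end (x,ẋ)=(0.003890, -0.177145)
phase 3: p=0.3777, T=0.440, ωT=1.519100, cosh=2.393510, sinh=2.174602; start (x,ẋ)=(0.003890, -0.177145) → end (x,ẋ)=(-0.628595, -3.230493)

x = -0.6286, ẋ = -3.2305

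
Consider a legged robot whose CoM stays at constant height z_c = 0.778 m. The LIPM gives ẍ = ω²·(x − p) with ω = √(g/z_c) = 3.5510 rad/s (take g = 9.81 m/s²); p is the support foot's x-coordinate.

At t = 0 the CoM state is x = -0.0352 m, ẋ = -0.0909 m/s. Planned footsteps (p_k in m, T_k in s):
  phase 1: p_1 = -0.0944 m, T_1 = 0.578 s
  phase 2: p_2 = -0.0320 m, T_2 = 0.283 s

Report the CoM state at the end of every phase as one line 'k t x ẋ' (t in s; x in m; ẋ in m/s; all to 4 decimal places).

1 0.5780 0.0419 0.4452
2 0.8610 0.2307 0.9999

phase 1: p=-0.0944, T=0.578, ωT=2.052478, cosh=3.957795, sinh=3.829379; start (x,ẋ)=(-0.035200, -0.090900) → end (x,ẋ)=(0.041875, 0.445245)
phase 2: p=-0.0320, T=0.283, ωT=1.004933, cosh=1.548897, sinh=1.182828; start (x,ẋ)=(0.041875, 0.445245) → end (x,ẋ)=(0.230735, 0.999932)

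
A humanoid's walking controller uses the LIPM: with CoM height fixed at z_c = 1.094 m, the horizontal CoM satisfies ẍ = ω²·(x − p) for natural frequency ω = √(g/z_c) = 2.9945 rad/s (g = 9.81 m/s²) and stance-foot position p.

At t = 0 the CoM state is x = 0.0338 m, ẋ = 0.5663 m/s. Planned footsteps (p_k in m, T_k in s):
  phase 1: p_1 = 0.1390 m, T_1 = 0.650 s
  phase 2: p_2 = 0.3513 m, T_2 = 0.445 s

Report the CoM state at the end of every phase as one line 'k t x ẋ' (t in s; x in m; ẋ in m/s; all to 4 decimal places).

1 0.6500 0.4118 0.9428
2 1.0950 1.0293 2.2311

phase 1: p=0.1390, T=0.650, ωT=1.946425, cosh=3.573194, sinh=3.430411; start (x,ẋ)=(0.033800, 0.566300) → end (x,ẋ)=(0.411836, 0.942847)
phase 2: p=0.3513, T=0.445, ωT=1.332553, cosh=2.027255, sinh=1.763452; start (x,ẋ)=(0.411836, 0.942847) → end (x,ẋ)=(1.029263, 2.231064)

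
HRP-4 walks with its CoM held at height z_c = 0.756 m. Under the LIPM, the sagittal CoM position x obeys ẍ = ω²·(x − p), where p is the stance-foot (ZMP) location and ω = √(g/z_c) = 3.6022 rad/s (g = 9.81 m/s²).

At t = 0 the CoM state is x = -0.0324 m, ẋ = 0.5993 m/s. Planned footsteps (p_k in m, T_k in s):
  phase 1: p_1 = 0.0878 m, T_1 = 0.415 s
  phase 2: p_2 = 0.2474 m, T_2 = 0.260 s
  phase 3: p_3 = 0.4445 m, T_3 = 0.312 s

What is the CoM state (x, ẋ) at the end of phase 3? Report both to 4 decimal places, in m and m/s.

phase 1: p=0.0878, T=0.415, ωT=1.494913, cosh=2.341608, sinh=2.117340; start (x,ẋ)=(-0.032400, 0.599300) → end (x,ẋ)=(0.158602, 0.486551)
phase 2: p=0.2474, T=0.260, ωT=0.936572, cosh=1.471595, sinh=1.079626; start (x,ẋ)=(0.158602, 0.486551) → end (x,ẋ)=(0.262550, 0.370666)
phase 3: p=0.4445, T=0.312, ωT=1.123886, cosh=1.700901, sinh=1.375887; start (x,ẋ)=(0.262550, 0.370666) → end (x,ẋ)=(0.276600, -0.271316)

x = 0.2766, ẋ = -0.2713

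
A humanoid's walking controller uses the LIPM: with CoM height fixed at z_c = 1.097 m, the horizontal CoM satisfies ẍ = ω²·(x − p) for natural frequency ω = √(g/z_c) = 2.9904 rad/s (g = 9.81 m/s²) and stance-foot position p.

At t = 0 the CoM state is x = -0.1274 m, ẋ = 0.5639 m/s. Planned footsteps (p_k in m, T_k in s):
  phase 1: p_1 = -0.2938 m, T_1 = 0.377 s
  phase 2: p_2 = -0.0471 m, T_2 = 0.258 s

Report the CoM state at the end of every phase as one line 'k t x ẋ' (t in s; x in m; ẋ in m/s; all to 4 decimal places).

1 0.3770 0.2506 1.6495
2 0.6350 0.8127 2.9223

phase 1: p=-0.2938, T=0.377, ωT=1.127381, cosh=1.705720, sinh=1.381839; start (x,ẋ)=(-0.127400, 0.563900) → end (x,ẋ)=(0.250605, 1.649462)
phase 2: p=-0.0471, T=0.258, ωT=0.771523, cosh=1.312683, sinh=0.850375; start (x,ẋ)=(0.250605, 1.649462) → end (x,ẋ)=(0.812748, 2.922275)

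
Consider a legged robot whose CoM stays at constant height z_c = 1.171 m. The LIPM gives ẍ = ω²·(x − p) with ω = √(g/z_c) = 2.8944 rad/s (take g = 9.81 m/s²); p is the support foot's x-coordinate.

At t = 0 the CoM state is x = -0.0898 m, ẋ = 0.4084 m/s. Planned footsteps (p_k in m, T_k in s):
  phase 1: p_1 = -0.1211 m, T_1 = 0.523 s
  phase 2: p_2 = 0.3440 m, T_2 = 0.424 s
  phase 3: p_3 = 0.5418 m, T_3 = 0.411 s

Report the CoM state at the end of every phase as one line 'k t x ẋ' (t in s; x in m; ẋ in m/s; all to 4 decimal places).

phase 1: p=-0.1211, T=0.523, ωT=1.513771, cosh=2.381956, sinh=2.161878; start (x,ẋ)=(-0.089800, 0.408400) → end (x,ẋ)=(0.258496, 1.168646)
phase 2: p=0.3440, T=0.424, ωT=1.227226, cosh=1.852428, sinh=1.559323; start (x,ẋ)=(0.258496, 1.168646) → end (x,ẋ)=(0.815204, 1.778928)
phase 3: p=0.5418, T=0.411, ωT=1.189598, cosh=1.795052, sinh=1.490709; start (x,ẋ)=(0.815204, 1.778928) → end (x,ẋ)=(1.948780, 4.372928)

1 0.5230 0.2585 1.1686
2 0.9470 0.8152 1.7789
3 1.3580 1.9488 4.3729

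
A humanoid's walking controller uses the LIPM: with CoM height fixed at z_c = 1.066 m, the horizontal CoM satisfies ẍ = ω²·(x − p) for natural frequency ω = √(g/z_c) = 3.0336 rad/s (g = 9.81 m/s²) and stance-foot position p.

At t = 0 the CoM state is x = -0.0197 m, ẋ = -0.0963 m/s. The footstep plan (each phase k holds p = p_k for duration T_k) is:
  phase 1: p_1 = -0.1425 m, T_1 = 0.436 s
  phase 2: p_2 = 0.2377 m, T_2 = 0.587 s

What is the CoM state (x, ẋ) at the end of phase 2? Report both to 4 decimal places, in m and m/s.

phase 1: p=-0.1425, T=0.436, ωT=1.322650, cosh=2.009891, sinh=1.743462; start (x,ẋ)=(-0.019700, -0.096300) → end (x,ẋ)=(0.048969, 0.455933)
phase 2: p=0.2377, T=0.587, ωT=1.780723, cosh=3.051331, sinh=2.882815; start (x,ẋ)=(0.048969, 0.455933) → end (x,ẋ)=(0.095091, -0.259306)

x = 0.0951, ẋ = -0.2593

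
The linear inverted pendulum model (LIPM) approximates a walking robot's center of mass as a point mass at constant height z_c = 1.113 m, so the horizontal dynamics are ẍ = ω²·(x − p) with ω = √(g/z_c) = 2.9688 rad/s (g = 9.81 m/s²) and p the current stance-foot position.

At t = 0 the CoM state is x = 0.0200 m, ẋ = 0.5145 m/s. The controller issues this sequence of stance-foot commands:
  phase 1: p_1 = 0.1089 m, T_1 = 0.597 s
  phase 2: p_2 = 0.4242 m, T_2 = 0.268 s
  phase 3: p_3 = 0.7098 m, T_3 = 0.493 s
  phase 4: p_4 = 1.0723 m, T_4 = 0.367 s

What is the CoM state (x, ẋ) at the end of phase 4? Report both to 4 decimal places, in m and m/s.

phase 1: p=0.1089, T=0.597, ωT=1.772374, cosh=3.027367, sinh=2.857438; start (x,ẋ)=(0.020000, 0.514500) → end (x,ẋ)=(0.334968, 0.803427)
phase 2: p=0.4242, T=0.268, ωT=0.795638, cosh=1.333574, sinh=0.882281; start (x,ẋ)=(0.334968, 0.803427) → end (x,ẋ)=(0.543968, 0.837702)
phase 3: p=0.7098, T=0.493, ωT=1.463618, cosh=2.276483, sinh=2.045085; start (x,ẋ)=(0.543968, 0.837702) → end (x,ẋ)=(0.909346, 0.900176)
phase 4: p=1.0723, T=0.367, ωT=1.089550, cosh=1.654651, sinh=1.318283; start (x,ẋ)=(0.909346, 0.900176) → end (x,ẋ)=(1.202387, 0.851721)

x = 1.2024, ẋ = 0.8517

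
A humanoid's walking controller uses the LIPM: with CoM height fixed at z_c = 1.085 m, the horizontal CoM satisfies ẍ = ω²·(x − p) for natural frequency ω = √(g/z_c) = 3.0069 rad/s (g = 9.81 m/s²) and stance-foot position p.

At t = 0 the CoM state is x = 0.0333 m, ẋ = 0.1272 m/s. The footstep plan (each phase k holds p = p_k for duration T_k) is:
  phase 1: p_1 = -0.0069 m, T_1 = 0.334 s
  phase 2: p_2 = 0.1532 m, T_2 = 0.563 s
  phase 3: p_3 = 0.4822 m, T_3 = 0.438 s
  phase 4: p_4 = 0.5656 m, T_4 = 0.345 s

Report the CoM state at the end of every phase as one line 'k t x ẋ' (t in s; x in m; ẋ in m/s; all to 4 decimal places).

phase 1: p=-0.0069, T=0.334, ωT=1.004305, cosh=1.548154, sinh=1.181854; start (x,ẋ)=(0.033300, 0.127200) → end (x,ẋ)=(0.105331, 0.339785)
phase 2: p=0.1532, T=0.563, ωT=1.692885, cosh=2.809562, sinh=2.625574; start (x,ẋ)=(0.105331, 0.339785) → end (x,ẋ)=(0.315404, 0.576731)
phase 3: p=0.4822, T=0.438, ωT=1.317022, cosh=2.000111, sinh=1.732179; start (x,ẋ)=(0.315404, 0.576731) → end (x,ẋ)=(0.480827, 0.284774)
phase 4: p=0.5656, T=0.345, ωT=1.037380, cosh=1.588099, sinh=1.233717; start (x,ẋ)=(0.480827, 0.284774) → end (x,ẋ)=(0.547813, 0.137769)

1 0.3340 0.1053 0.3398
2 0.8970 0.3154 0.5767
3 1.3350 0.4808 0.2848
4 1.6800 0.5478 0.1378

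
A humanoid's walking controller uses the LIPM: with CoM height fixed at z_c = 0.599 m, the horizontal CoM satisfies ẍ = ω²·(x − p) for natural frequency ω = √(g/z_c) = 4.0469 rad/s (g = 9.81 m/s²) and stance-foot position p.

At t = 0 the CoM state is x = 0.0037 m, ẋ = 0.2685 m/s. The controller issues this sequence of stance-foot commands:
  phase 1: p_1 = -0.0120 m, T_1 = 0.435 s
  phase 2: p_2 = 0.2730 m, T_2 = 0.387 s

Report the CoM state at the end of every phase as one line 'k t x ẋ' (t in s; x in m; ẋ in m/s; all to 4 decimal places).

1 0.4350 0.2222 0.9830
2 0.8220 0.7022 1.9852

phase 1: p=-0.0120, T=0.435, ωT=1.760401, cosh=2.993374, sinh=2.821398; start (x,ẋ)=(0.003700, 0.268500) → end (x,ẋ)=(0.222187, 0.982982)
phase 2: p=0.2730, T=0.387, ωT=1.566150, cosh=2.498514, sinh=2.289666; start (x,ẋ)=(0.222187, 0.982982) → end (x,ẋ)=(0.702198, 1.985163)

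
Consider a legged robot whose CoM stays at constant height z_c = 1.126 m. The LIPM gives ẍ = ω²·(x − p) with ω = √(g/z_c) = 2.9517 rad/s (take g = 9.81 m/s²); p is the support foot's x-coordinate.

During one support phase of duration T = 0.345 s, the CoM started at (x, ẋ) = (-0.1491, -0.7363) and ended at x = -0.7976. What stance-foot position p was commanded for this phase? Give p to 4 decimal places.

p = 0.4674

ωT = 2.9517·0.345 = 1.018336; cosh(ωT) = 1.564890, sinh(ωT) = 1.203695
x(T) = p + (x₀−p)·cosh(ωT) + (ẋ₀/ω)·sinh(ωT) ⇒ p·(1 − cosh) = x(T) − x₀·cosh − (ẋ₀/ω)·sinh
numerator   = -0.7976 − (-0.1491)·1.564890 − (-0.7363/2.9517)·1.203695 = -0.264014
denominator = 1 − 1.564890 = -0.564890
p = -0.264014 / -0.564890 = 0.4674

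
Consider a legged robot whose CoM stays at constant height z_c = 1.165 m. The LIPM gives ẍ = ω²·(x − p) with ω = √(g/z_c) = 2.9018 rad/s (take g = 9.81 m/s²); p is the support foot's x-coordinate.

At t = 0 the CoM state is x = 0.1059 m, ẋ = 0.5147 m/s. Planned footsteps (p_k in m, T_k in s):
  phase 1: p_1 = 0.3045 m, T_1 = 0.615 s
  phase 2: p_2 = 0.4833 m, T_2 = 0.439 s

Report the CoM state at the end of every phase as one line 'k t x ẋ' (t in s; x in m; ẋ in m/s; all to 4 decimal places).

phase 1: p=0.3045, T=0.615, ωT=1.784607, cosh=3.062551, sinh=2.894688; start (x,ẋ)=(0.105900, 0.514700) → end (x,ẋ)=(0.209716, -0.091906)
phase 2: p=0.4833, T=0.439, ωT=1.273890, cosh=1.927237, sinh=1.647495; start (x,ẋ)=(0.209716, -0.091906) → end (x,ẋ)=(-0.096141, -1.485049)

1 0.6150 0.2097 -0.0919
2 1.0540 -0.0961 -1.4850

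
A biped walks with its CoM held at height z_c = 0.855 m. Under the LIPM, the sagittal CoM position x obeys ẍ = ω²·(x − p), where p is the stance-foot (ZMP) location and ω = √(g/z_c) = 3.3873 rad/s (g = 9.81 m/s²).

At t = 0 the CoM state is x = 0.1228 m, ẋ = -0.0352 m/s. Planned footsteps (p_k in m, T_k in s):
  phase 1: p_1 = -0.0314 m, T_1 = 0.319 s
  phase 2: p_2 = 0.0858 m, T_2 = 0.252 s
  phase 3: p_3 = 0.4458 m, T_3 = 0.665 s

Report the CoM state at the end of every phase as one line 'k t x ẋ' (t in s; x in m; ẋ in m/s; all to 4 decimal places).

phase 1: p=-0.0314, T=0.319, ωT=1.080549, cosh=1.642852, sinh=1.303443; start (x,ẋ)=(0.122800, -0.035200) → end (x,ẋ)=(0.208383, 0.622988)
phase 2: p=0.0858, T=0.252, ωT=0.853600, cosh=1.386981, sinh=0.961102; start (x,ẋ)=(0.208383, 0.622988) → end (x,ẋ)=(0.432585, 1.263147)
phase 3: p=0.4458, T=0.665, ωT=2.252555, cosh=4.808567, sinh=4.703436; start (x,ẋ)=(0.432585, 1.263147) → end (x,ẋ)=(2.136197, 5.863382)

1 0.3190 0.2084 0.6230
2 0.5710 0.4326 1.2631
3 1.2360 2.1362 5.8634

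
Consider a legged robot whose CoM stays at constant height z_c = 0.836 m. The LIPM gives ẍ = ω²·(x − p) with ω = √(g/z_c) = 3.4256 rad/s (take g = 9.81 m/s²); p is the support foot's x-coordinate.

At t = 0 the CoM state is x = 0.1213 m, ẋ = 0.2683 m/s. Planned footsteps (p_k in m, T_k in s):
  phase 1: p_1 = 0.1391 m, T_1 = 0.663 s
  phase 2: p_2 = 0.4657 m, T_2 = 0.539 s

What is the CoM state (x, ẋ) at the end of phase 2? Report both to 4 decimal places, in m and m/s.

phase 1: p=0.1391, T=0.663, ωT=2.271173, cosh=4.896975, sinh=4.793784; start (x,ẋ)=(0.121300, 0.268300) → end (x,ẋ)=(0.427393, 1.021554)
phase 2: p=0.4657, T=0.539, ωT=1.846398, cosh=3.247380, sinh=3.089575; start (x,ẋ)=(0.427393, 1.021554) → end (x,ẋ)=(1.262650, 2.911945)

x = 1.2626, ẋ = 2.9119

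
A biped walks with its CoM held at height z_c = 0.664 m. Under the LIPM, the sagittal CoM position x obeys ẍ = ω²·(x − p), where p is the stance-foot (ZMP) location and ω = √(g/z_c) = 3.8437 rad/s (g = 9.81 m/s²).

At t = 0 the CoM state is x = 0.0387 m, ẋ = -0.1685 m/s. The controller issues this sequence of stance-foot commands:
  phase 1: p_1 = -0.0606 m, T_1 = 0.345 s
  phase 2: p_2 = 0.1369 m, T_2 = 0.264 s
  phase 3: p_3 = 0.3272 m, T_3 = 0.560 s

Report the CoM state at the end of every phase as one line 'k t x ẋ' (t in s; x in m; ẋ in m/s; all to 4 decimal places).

1 0.3450 0.0628 0.3284
2 0.6090 0.1237 0.1715
3 1.1690 -0.3710 -2.5727

phase 1: p=-0.0606, T=0.345, ωT=1.326076, cosh=2.015877, sinh=1.750360; start (x,ẋ)=(0.038700, -0.168500) → end (x,ẋ)=(0.062844, 0.328401)
phase 2: p=0.1369, T=0.264, ωT=1.014737, cosh=1.560568, sinh=1.198070; start (x,ẋ)=(0.062844, 0.328401) → end (x,ẋ)=(0.123693, 0.171465)
phase 3: p=0.3272, T=0.560, ωT=2.152472, cosh=4.361151, sinh=4.244955; start (x,ẋ)=(0.123693, 0.171465) → end (x,ẋ)=(-0.370961, -2.572708)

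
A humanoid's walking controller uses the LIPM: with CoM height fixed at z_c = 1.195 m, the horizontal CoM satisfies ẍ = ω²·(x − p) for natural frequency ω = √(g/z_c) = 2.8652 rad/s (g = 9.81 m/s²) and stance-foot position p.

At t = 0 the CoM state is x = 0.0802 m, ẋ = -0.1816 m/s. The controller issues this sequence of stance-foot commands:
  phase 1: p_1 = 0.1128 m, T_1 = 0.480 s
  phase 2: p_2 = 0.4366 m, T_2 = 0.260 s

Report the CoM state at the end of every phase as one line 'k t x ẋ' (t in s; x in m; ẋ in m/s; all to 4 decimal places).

phase 1: p=0.1128, T=0.480, ωT=1.375296, cosh=2.104506, sinh=1.851741; start (x,ẋ)=(0.080200, -0.181600) → end (x,ẋ)=(-0.073173, -0.555141)
phase 2: p=0.4366, T=0.260, ωT=0.744952, cosh=1.290549, sinh=0.815792; start (x,ẋ)=(-0.073173, -0.555141) → end (x,ẋ)=(-0.379348, -1.907982)

1 0.4800 -0.0732 -0.5551
2 0.7400 -0.3793 -1.9080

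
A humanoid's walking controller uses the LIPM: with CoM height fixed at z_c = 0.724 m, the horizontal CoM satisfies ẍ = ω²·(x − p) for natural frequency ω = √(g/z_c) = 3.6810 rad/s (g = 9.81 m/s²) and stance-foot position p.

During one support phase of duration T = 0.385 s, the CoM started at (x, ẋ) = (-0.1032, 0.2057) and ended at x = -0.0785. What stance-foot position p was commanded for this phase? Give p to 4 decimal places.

p = -0.0324

ωT = 3.6810·0.385 = 1.417185; cosh(ωT) = 2.183943, sinh(ωT) = 1.941548
x(T) = p + (x₀−p)·cosh(ωT) + (ẋ₀/ω)·sinh(ωT) ⇒ p·(1 − cosh) = x(T) − x₀·cosh − (ẋ₀/ω)·sinh
numerator   = -0.0785 − (-0.1032)·2.183943 − (0.2057/3.6810)·1.941548 = 0.038386
denominator = 1 − 2.183943 = -1.183943
p = 0.038386 / -1.183943 = -0.0324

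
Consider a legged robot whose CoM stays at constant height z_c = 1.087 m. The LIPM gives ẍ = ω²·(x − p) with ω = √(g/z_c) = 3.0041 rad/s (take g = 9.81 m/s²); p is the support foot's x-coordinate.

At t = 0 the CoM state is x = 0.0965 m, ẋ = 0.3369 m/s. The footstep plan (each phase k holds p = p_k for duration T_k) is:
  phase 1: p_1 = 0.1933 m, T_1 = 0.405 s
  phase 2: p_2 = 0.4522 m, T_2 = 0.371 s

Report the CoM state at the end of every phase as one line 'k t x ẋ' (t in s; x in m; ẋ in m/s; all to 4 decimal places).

phase 1: p=0.1933, T=0.405, ωT=1.216661, cosh=1.836056, sinh=1.539839; start (x,ẋ)=(0.096500, 0.336900) → end (x,ẋ)=(0.188258, 0.170787)
phase 2: p=0.4522, T=0.371, ωT=1.114521, cosh=1.688090, sinh=1.360018; start (x,ẋ)=(0.188258, 0.170787) → end (x,ẋ)=(0.083960, -0.790067)

1 0.4050 0.1883 0.1708
2 0.7760 0.0840 -0.7901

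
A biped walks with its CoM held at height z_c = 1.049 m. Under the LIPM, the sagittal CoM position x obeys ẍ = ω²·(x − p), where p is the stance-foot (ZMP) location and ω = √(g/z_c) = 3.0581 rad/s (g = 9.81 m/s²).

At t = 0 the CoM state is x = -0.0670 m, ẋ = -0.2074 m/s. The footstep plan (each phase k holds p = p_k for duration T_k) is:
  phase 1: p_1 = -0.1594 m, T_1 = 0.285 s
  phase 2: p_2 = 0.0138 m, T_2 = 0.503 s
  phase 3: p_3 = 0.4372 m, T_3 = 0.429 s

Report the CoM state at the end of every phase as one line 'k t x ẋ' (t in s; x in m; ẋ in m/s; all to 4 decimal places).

phase 1: p=-0.1594, T=0.285, ωT=0.871558, cosh=1.404466, sinh=0.986167; start (x,ẋ)=(-0.067000, -0.207400) → end (x,ẋ)=(-0.096509, -0.012627)
phase 2: p=0.0138, T=0.503, ωT=1.538224, cosh=2.435538, sinh=2.220776; start (x,ẋ)=(-0.096509, -0.012627) → end (x,ẋ)=(-0.264031, -0.779901)
phase 3: p=0.4372, T=0.429, ωT=1.311925, cosh=1.991308, sinh=1.722007; start (x,ẋ)=(-0.264031, -0.779901) → end (x,ẋ)=(-1.398327, -5.245754)

1 0.2850 -0.0965 -0.0126
2 0.7880 -0.2640 -0.7799
3 1.2170 -1.3983 -5.2458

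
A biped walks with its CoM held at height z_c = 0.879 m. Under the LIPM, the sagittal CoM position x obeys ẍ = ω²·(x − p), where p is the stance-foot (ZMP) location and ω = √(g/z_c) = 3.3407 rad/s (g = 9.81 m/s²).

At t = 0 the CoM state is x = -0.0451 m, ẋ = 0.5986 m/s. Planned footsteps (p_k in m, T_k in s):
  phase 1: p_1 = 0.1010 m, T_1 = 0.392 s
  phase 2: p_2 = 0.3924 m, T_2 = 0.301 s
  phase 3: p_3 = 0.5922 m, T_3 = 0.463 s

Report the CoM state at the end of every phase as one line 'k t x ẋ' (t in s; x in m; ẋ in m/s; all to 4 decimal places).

phase 1: p=0.1010, T=0.392, ωT=1.309554, cosh=1.987231, sinh=1.717291; start (x,ẋ)=(-0.045100, 0.598600) → end (x,ẋ)=(0.118377, 0.351388)
phase 2: p=0.3924, T=0.301, ωT=1.005551, cosh=1.549628, sinh=1.183785; start (x,ẋ)=(0.118377, 0.351388) → end (x,ẋ)=(0.092281, -0.539152)
phase 3: p=0.5922, T=0.463, ωT=1.546744, cosh=2.454548, sinh=2.241607; start (x,ẋ)=(0.092281, -0.539152) → end (x,ẋ)=(-0.996646, -5.067038)

1 0.3920 0.1184 0.3514
2 0.6930 0.0923 -0.5392
3 1.1560 -0.9966 -5.0670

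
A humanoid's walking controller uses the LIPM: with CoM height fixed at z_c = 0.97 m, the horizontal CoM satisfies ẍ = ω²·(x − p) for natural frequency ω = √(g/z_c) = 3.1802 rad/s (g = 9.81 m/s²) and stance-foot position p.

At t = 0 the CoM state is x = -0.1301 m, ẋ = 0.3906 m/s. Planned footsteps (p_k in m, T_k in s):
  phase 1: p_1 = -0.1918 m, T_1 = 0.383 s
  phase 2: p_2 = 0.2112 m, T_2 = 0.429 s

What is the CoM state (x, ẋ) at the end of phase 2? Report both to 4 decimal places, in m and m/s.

x = 0.5893, ẋ = 1.5448

phase 1: p=-0.1918, T=0.383, ωT=1.218017, cosh=1.838146, sinh=1.542330; start (x,ẋ)=(-0.130100, 0.390600) → end (x,ẋ)=(0.111046, 1.020613)
phase 2: p=0.2112, T=0.429, ωT=1.364306, cosh=2.084282, sinh=1.828724; start (x,ẋ)=(0.111046, 1.020613) → end (x,ẋ)=(0.589339, 1.544782)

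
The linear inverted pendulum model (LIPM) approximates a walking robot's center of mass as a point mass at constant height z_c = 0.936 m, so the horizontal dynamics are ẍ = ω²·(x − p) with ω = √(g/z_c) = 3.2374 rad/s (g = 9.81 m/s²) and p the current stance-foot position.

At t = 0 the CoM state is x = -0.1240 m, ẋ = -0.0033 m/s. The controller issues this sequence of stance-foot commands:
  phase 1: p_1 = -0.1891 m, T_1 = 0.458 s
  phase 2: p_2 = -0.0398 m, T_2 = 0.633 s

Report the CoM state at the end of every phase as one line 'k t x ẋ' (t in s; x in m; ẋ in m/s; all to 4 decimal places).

phase 1: p=-0.1891, T=0.458, ωT=1.482729, cosh=2.315984, sinh=2.088967; start (x,ẋ)=(-0.124000, -0.003300) → end (x,ẋ)=(-0.040459, 0.432617)
phase 2: p=-0.0398, T=0.633, ωT=2.049274, cosh=3.945547, sinh=3.816718; start (x,ẋ)=(-0.040459, 0.432617) → end (x,ẋ)=(0.467633, 1.698770)

1 0.4580 -0.0405 0.4326
2 1.0910 0.4676 1.6988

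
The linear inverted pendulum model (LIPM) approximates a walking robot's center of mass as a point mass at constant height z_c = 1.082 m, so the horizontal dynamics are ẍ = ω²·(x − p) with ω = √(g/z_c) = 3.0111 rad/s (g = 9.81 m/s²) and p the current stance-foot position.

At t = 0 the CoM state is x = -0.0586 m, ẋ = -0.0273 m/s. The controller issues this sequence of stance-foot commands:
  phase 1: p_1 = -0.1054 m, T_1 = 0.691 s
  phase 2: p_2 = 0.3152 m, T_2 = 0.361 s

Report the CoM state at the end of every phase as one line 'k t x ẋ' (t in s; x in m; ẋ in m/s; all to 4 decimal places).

1 0.6910 0.0492 0.4445
2 1.0520 0.0700 -0.3184

phase 1: p=-0.1054, T=0.691, ωT=2.080670, cosh=4.067341, sinh=3.942494; start (x,ẋ)=(-0.058600, -0.027300) → end (x,ẋ)=(0.049207, 0.444536)
phase 2: p=0.3152, T=0.361, ωT=1.087007, cosh=1.651305, sinh=1.314081; start (x,ẋ)=(0.049207, 0.444536) → end (x,ẋ)=(0.069965, -0.318424)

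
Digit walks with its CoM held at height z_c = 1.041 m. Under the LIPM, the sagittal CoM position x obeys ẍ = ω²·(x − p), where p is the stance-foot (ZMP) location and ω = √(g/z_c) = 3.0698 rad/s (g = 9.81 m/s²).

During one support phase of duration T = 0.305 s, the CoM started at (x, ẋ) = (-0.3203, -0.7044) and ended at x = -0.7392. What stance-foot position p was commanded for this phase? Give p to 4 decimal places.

ωT = 3.0698·0.305 = 0.936289; cosh(ωT) = 1.471290, sinh(ωT) = 1.079209
x(T) = p + (x₀−p)·cosh(ωT) + (ẋ₀/ω)·sinh(ωT) ⇒ p·(1 − cosh) = x(T) − x₀·cosh − (ẋ₀/ω)·sinh
numerator   = -0.7392 − (-0.3203)·1.471290 − (-0.7044/3.0698)·1.079209 = -0.020309
denominator = 1 − 1.471290 = -0.471290
p = -0.020309 / -0.471290 = 0.0431

p = 0.0431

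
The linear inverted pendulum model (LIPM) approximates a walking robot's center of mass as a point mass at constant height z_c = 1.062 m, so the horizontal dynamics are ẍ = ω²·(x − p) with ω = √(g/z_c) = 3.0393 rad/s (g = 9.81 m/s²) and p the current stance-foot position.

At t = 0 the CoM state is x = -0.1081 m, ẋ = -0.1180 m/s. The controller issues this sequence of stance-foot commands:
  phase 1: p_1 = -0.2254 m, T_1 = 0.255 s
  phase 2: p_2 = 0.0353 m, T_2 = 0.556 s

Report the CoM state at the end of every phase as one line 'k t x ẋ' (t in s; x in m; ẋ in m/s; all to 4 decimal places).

1 0.2550 -0.1043 0.1496
2 0.8110 -0.2269 -0.6911

phase 1: p=-0.2254, T=0.255, ωT=0.775022, cosh=1.315666, sinh=0.854972; start (x,ẋ)=(-0.108100, -0.118000) → end (x,ẋ)=(-0.104266, 0.149558)
phase 2: p=0.0353, T=0.556, ωT=1.689851, cosh=2.801610, sinh=2.617063; start (x,ẋ)=(-0.104266, 0.149558) → end (x,ẋ)=(-0.226931, -0.691115)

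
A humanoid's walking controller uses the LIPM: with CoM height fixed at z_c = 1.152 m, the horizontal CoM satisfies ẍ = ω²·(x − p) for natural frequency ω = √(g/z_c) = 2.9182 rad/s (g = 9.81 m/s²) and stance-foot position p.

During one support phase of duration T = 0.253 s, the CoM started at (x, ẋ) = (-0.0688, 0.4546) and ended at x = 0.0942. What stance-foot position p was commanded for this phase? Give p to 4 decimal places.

ωT = 2.9182·0.253 = 0.738305; cosh(ωT) = 1.285154, sinh(ωT) = 0.807231
x(T) = p + (x₀−p)·cosh(ωT) + (ẋ₀/ω)·sinh(ωT) ⇒ p·(1 − cosh) = x(T) − x₀·cosh − (ẋ₀/ω)·sinh
numerator   = 0.0942 − (-0.0688)·1.285154 − (0.4546/2.9182)·0.807231 = 0.056867
denominator = 1 − 1.285154 = -0.285154
p = 0.056867 / -0.285154 = -0.1994

p = -0.1994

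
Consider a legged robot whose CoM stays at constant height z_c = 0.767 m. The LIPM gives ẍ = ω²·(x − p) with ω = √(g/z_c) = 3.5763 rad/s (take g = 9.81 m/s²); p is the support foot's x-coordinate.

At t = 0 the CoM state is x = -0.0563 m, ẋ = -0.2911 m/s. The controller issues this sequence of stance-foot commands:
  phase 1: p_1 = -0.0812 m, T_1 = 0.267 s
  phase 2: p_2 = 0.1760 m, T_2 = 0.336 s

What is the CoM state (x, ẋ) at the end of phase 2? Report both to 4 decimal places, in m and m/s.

phase 1: p=-0.0812, T=0.267, ωT=0.954872, cosh=1.491600, sinh=1.106738; start (x,ẋ)=(-0.056300, -0.291100) → end (x,ẋ)=(-0.134144, -0.335650)
phase 2: p=0.1760, T=0.336, ωT=1.201637, cosh=1.813129, sinh=1.512427; start (x,ẋ)=(-0.134144, -0.335650) → end (x,ẋ)=(-0.528279, -2.286114)

x = -0.5283, ẋ = -2.2861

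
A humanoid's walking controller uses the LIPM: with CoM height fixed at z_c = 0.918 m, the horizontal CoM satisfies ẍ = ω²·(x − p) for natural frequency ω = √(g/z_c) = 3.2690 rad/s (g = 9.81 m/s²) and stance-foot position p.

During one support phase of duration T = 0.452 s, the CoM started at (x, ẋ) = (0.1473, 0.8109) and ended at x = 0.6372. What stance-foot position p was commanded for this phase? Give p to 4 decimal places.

ωT = 3.2690·0.452 = 1.477588; cosh(ωT) = 2.305275, sinh(ωT) = 2.077088
x(T) = p + (x₀−p)·cosh(ωT) + (ẋ₀/ω)·sinh(ωT) ⇒ p·(1 − cosh) = x(T) − x₀·cosh − (ẋ₀/ω)·sinh
numerator   = 0.6372 − (0.1473)·2.305275 − (0.8109/3.2690)·2.077088 = -0.217604
denominator = 1 − 2.305275 = -1.305275
p = -0.217604 / -1.305275 = 0.1667

p = 0.1667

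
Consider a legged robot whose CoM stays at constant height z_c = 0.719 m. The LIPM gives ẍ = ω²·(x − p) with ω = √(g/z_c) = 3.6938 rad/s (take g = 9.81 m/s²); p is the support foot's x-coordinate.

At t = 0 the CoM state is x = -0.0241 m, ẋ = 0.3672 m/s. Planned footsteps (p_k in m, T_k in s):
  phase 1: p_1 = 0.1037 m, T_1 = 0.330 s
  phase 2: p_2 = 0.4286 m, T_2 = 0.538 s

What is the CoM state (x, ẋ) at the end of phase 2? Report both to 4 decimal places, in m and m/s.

x = -1.1338, ẋ = -5.5729

phase 1: p=0.1037, T=0.330, ωT=1.218954, cosh=1.839593, sinh=1.544054; start (x,ẋ)=(-0.024100, 0.367200) → end (x,ẋ)=(0.022094, -0.053399)
phase 2: p=0.4286, T=0.538, ωT=1.987264, cosh=3.716309, sinh=3.579239; start (x,ẋ)=(0.022094, -0.053399) → end (x,ẋ)=(-1.133845, -5.572860)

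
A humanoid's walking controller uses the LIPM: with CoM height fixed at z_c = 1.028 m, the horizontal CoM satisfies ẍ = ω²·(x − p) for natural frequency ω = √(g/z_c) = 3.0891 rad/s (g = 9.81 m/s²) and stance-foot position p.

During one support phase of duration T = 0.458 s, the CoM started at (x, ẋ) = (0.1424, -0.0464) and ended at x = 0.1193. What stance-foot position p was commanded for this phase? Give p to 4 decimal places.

p = 0.1373

ωT = 3.0891·0.458 = 1.414808; cosh(ωT) = 2.179334, sinh(ωT) = 1.936362
x(T) = p + (x₀−p)·cosh(ωT) + (ẋ₀/ω)·sinh(ωT) ⇒ p·(1 − cosh) = x(T) − x₀·cosh − (ẋ₀/ω)·sinh
numerator   = 0.1193 − (0.1424)·2.179334 − (-0.0464/3.0891)·1.936362 = -0.161952
denominator = 1 − 2.179334 = -1.179334
p = -0.161952 / -1.179334 = 0.1373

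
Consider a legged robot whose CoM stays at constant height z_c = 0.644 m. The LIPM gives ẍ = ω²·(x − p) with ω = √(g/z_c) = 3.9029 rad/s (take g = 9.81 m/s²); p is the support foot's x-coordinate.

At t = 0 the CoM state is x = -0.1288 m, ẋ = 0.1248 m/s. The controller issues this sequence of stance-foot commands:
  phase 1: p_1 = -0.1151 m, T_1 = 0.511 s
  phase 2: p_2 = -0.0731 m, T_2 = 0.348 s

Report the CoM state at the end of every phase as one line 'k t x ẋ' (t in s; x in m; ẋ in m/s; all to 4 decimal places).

phase 1: p=-0.1151, T=0.511, ωT=1.994382, cosh=3.741879, sinh=3.605781; start (x,ẋ)=(-0.128800, 0.124800) → end (x,ẋ)=(-0.051064, 0.274186)
phase 2: p=-0.0731, T=0.348, ωT=1.358209, cosh=2.073172, sinh=1.816051; start (x,ẋ)=(-0.051064, 0.274186) → end (x,ẋ)=(0.100165, 0.724620)

1 0.5110 -0.0511 0.2742
2 0.8590 0.1002 0.7246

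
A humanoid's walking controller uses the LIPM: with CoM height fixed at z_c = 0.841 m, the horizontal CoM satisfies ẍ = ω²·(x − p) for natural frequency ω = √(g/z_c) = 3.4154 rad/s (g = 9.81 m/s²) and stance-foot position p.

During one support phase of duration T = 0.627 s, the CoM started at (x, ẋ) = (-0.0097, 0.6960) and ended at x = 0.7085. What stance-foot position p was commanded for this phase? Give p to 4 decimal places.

ωT = 3.4154·0.627 = 2.141456; cosh(ωT) = 4.314652, sinh(ωT) = 4.197168
x(T) = p + (x₀−p)·cosh(ωT) + (ẋ₀/ω)·sinh(ωT) ⇒ p·(1 − cosh) = x(T) − x₀·cosh − (ẋ₀/ω)·sinh
numerator   = 0.7085 − (-0.0097)·4.314652 − (0.6960/3.4154)·4.197168 = -0.104959
denominator = 1 − 4.314652 = -3.314652
p = -0.104959 / -3.314652 = 0.0317

p = 0.0317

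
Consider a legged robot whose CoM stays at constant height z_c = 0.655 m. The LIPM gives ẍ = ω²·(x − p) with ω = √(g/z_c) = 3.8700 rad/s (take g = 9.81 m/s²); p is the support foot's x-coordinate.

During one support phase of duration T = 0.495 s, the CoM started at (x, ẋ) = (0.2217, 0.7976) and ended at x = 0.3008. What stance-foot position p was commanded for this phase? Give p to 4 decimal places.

ωT = 3.8700·0.495 = 1.915650; cosh(ωT) = 3.469299, sinh(ωT) = 3.322053
x(T) = p + (x₀−p)·cosh(ωT) + (ẋ₀/ω)·sinh(ωT) ⇒ p·(1 − cosh) = x(T) − x₀·cosh − (ẋ₀/ω)·sinh
numerator   = 0.3008 − (0.2217)·3.469299 − (0.7976/3.8700)·3.322053 = -1.153013
denominator = 1 − 3.469299 = -2.469299
p = -1.153013 / -2.469299 = 0.4669

p = 0.4669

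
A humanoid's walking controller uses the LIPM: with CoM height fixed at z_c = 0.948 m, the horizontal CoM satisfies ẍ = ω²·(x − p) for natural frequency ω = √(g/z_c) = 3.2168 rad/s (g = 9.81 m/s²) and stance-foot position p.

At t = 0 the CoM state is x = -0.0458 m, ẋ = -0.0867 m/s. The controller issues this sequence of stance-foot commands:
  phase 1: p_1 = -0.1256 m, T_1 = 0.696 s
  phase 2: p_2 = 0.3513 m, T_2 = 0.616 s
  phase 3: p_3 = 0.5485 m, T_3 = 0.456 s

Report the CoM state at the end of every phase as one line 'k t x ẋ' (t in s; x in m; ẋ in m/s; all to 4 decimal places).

1 0.6960 0.1280 0.7793
2 1.3120 0.3880 0.3245
3 1.7680 0.3891 -0.3187

phase 1: p=-0.1256, T=0.696, ωT=2.238893, cosh=4.744757, sinh=4.638180; start (x,ẋ)=(-0.045800, -0.086700) → end (x,ẋ)=(0.128022, 0.779253)
phase 2: p=0.3513, T=0.616, ωT=1.981549, cosh=3.695912, sinh=3.558057; start (x,ẋ)=(0.128022, 0.779253) → end (x,ẋ)=(0.388006, 0.324513)
phase 3: p=0.5485, T=0.456, ωT=1.466861, cosh=2.283126, sinh=2.052478; start (x,ẋ)=(0.388006, 0.324513) → end (x,ẋ)=(0.389127, -0.318743)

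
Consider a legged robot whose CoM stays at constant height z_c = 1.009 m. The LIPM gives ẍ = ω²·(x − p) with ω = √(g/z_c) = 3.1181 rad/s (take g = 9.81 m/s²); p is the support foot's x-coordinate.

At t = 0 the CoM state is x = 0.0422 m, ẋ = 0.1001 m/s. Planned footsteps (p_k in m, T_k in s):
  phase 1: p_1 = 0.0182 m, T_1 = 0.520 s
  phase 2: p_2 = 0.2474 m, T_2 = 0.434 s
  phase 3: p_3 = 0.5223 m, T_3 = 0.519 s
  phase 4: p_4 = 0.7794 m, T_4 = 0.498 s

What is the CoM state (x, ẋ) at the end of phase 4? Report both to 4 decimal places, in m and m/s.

phase 1: p=0.0182, T=0.520, ωT=1.621412, cosh=2.628925, sinh=2.431305; start (x,ẋ)=(0.042200, 0.100100) → end (x,ẋ)=(0.159346, 0.445101)
phase 2: p=0.2474, T=0.434, ωT=1.353255, cosh=2.064201, sinh=1.805803; start (x,ẋ)=(0.159346, 0.445101) → end (x,ẋ)=(0.323413, 0.422974)
phase 3: p=0.5223, T=0.519, ωT=1.618294, cosh=2.621357, sinh=2.423120; start (x,ẋ)=(0.323413, 0.422974) → end (x,ẋ)=(0.329645, -0.393932)
phase 4: p=0.7794, T=0.498, ωT=1.552814, cosh=2.468199, sinh=2.256547; start (x,ẋ)=(0.329645, -0.393932) → end (x,ẋ)=(-0.615770, -4.136841)

x = -0.6158, ẋ = -4.1368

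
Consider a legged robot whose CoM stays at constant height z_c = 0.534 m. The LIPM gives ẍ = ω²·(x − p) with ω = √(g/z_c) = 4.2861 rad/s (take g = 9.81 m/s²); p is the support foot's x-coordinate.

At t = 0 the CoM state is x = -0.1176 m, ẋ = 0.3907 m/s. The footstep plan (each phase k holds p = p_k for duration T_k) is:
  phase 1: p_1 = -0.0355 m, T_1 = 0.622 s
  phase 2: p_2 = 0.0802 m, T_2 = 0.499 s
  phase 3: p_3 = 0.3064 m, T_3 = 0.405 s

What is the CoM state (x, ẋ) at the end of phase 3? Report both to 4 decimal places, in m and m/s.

phase 1: p=-0.0355, T=0.622, ωT=2.665954, cosh=7.225599, sinh=7.156067; start (x,ẋ)=(-0.117600, 0.390700) → end (x,ẋ)=(0.023590, 0.304902)
phase 2: p=0.0802, T=0.499, ωT=2.138764, cosh=4.303369, sinh=4.185569; start (x,ẋ)=(0.023590, 0.304902) → end (x,ẋ)=(0.134339, 0.296544)
phase 3: p=0.3064, T=0.405, ωT=1.735871, cosh=2.925056, sinh=2.748809; start (x,ẋ)=(0.134339, 0.296544) → end (x,ẋ)=(-0.006706, -1.159763)

x = -0.0067, ẋ = -1.1598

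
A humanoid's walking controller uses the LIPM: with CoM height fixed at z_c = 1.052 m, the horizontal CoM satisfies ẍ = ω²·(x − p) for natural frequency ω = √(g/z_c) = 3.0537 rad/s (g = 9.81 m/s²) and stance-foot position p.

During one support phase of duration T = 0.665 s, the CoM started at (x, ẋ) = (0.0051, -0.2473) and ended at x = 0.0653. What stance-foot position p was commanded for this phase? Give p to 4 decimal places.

p = -0.1213

ωT = 3.0537·0.665 = 2.030711; cosh(ωT) = 3.875370, sinh(ωT) = 3.744128
x(T) = p + (x₀−p)·cosh(ωT) + (ẋ₀/ω)·sinh(ωT) ⇒ p·(1 − cosh) = x(T) − x₀·cosh − (ẋ₀/ω)·sinh
numerator   = 0.0653 − (0.0051)·3.875370 − (-0.2473/3.0537)·3.744128 = 0.348749
denominator = 1 − 3.875370 = -2.875370
p = 0.348749 / -2.875370 = -0.1213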